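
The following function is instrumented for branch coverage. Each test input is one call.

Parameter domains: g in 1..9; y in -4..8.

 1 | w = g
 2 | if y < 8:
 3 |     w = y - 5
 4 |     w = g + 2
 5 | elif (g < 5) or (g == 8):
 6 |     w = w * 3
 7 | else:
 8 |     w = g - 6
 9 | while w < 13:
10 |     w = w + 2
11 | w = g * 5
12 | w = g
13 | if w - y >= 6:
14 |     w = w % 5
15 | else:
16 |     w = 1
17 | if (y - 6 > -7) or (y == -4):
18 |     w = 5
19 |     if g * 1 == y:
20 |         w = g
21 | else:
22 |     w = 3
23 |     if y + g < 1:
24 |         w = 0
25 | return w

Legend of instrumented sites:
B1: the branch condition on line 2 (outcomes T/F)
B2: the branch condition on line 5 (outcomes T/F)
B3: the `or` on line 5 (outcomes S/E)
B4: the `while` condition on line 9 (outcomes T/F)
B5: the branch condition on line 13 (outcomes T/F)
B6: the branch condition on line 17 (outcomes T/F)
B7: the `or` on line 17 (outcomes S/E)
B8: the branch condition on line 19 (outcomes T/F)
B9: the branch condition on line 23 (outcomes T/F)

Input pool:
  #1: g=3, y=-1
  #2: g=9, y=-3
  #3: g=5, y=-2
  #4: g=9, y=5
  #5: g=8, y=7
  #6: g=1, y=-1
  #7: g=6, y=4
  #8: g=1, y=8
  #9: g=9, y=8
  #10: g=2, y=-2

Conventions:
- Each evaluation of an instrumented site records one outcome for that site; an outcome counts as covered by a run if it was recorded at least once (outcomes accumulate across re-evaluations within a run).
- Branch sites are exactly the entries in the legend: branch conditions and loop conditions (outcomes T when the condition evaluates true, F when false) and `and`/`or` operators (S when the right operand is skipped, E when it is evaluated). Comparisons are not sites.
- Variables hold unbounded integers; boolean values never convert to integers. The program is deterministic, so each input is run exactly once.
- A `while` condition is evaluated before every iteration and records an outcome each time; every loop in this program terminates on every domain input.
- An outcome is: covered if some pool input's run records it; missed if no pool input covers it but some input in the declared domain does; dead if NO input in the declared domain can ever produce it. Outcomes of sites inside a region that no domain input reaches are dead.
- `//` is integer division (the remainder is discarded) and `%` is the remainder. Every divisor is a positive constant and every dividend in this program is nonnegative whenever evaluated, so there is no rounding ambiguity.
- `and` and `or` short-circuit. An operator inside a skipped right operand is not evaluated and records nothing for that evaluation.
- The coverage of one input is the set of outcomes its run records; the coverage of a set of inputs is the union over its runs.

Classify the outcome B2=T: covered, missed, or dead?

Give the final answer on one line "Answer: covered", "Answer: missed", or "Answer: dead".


B2=T is recorded by pool input(s) 8 -> covered
Answer: covered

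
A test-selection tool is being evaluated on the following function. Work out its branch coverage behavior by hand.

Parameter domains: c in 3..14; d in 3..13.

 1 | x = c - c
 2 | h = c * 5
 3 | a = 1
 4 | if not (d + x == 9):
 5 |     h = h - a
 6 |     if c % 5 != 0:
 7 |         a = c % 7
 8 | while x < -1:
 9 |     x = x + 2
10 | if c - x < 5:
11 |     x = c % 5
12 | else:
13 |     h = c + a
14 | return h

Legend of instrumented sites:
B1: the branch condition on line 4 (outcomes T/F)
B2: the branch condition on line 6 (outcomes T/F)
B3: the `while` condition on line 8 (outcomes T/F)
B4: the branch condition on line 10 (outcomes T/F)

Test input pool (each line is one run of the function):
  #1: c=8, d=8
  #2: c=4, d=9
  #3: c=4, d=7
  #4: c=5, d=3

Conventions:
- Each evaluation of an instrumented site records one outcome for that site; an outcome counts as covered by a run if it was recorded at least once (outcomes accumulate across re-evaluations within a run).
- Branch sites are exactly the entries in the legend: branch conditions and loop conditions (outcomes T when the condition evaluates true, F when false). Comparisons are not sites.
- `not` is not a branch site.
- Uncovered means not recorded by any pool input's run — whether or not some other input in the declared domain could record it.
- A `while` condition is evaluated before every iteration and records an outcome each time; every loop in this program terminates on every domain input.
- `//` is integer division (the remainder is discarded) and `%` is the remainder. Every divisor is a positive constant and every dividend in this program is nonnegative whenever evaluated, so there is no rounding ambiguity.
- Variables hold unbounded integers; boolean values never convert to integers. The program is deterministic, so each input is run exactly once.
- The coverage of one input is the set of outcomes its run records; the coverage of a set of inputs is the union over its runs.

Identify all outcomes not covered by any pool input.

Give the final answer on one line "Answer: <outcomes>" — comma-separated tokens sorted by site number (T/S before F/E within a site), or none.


input #1, c=8, d=8: events B1->T, B2->T, B3->F, B4->F; outcomes B1=T, B2=T, B3=F, B4=F
input #2, c=4, d=9: events B1->F, B3->F, B4->T; outcomes B1=F, B3=F, B4=T
input #3, c=4, d=7: events B1->T, B2->T, B3->F, B4->T; outcomes B1=T, B2=T, B3=F, B4=T
input #4, c=5, d=3: events B1->T, B2->F, B3->F, B4->F; outcomes B1=T, B2=F, B3=F, B4=F
union over the pool: B1=T, B1=F, B2=T, B2=F, B3=F, B4=T, B4=F
uncovered (1 of 8): B3=T
Answer: B3=T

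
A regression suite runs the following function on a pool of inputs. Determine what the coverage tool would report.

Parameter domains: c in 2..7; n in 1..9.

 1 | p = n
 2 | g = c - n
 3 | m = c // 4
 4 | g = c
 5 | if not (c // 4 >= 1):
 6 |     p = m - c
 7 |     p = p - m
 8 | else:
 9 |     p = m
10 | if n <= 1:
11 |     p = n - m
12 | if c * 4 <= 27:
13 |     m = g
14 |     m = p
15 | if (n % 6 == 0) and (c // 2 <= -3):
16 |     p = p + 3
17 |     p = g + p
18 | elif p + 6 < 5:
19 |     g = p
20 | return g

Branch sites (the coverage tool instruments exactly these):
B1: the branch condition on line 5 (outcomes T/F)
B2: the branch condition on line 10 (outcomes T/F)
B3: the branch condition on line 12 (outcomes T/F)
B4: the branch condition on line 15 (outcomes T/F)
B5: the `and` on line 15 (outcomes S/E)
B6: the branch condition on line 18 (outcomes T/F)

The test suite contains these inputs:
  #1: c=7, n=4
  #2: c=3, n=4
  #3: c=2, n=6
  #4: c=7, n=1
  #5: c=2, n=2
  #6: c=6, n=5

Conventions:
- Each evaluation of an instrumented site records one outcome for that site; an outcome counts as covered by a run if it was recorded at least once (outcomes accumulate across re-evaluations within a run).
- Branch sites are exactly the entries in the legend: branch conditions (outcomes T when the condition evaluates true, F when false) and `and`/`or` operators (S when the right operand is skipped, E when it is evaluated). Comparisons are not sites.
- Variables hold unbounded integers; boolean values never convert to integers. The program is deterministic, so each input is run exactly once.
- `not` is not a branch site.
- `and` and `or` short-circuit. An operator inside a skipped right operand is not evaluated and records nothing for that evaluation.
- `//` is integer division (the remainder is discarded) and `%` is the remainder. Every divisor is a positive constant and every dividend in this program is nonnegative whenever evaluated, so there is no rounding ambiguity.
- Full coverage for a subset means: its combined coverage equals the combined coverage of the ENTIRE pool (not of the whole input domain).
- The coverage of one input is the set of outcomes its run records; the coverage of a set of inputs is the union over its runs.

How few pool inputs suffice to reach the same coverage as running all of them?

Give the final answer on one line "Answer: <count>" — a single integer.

input #1 (c=7, n=4): events B1->F, B2->F, B3->F, B5->S, B4->F, B6->F; covers B1=F, B2=F, B3=F, B4=F, B5=S, B6=F
input #2 (c=3, n=4): events B1->T, B2->F, B3->T, B5->S, B4->F, B6->T; covers B1=T, B2=F, B3=T, B4=F, B5=S, B6=T
input #3 (c=2, n=6): events B1->T, B2->F, B3->T, B5->E, B4->F, B6->T; covers B1=T, B2=F, B3=T, B4=F, B5=E, B6=T
input #4 (c=7, n=1): events B1->F, B2->T, B3->F, B5->S, B4->F, B6->F; covers B1=F, B2=T, B3=F, B4=F, B5=S, B6=F
input #5 (c=2, n=2): events B1->T, B2->F, B3->T, B5->S, B4->F, B6->T; covers B1=T, B2=F, B3=T, B4=F, B5=S, B6=T
input #6 (c=6, n=5): events B1->F, B2->F, B3->T, B5->S, B4->F, B6->F; covers B1=F, B2=F, B3=T, B4=F, B5=S, B6=F
the full pool covers 11 outcomes: B1=T, B1=F, B2=T, B2=F, B3=T, B3=F, B4=F, B5=S, B5=E, B6=T, B6=F
checked all size-1 subsets: none covers 11 outcomes (max 6/11)
at size 2, {3, 4} reaches all 11 outcomes; every lexicographically earlier size-2 subset fails

Answer: 2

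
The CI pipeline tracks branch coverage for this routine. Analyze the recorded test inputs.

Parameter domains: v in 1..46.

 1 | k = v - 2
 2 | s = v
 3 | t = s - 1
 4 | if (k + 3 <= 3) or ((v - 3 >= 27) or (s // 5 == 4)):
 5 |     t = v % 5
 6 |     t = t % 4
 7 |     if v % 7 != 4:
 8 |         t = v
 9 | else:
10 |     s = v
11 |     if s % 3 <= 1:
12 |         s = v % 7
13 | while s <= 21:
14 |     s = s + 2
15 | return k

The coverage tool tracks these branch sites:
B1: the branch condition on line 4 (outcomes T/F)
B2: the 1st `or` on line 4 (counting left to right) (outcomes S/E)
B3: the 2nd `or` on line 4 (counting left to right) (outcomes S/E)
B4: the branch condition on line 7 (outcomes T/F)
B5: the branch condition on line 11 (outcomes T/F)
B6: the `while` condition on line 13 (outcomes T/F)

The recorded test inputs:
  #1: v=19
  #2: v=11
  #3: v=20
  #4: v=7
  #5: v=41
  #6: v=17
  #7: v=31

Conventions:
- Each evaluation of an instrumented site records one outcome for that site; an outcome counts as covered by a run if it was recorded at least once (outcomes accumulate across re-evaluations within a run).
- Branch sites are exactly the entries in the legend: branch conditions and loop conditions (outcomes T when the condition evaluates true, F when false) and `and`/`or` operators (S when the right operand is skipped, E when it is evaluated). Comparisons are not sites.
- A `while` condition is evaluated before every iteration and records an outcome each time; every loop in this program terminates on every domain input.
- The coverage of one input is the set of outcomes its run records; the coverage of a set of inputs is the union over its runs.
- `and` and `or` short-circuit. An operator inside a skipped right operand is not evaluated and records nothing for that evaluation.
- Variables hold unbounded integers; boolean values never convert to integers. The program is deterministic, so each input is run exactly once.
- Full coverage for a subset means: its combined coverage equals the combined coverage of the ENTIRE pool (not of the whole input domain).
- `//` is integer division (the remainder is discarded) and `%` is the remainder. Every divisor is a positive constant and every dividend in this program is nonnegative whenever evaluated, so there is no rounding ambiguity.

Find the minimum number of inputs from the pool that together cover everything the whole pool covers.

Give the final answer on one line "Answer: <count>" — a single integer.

input #1, v=19: events B2->E, B3->E, B1->F, B5->T, B6->T, B6->T, B6->T, B6->T, B6->T, B6->T, B6->T, B6->T, B6->T, B6->F; outcomes B1=F, B2=E, B3=E, B5=T, B6=T, B6=F
input #2, v=11: events B2->E, B3->E, B1->F, B5->F, B6->T, B6->T, B6->T, B6->T, B6->T, B6->T, B6->F; outcomes B1=F, B2=E, B3=E, B5=F, B6=T, B6=F
input #3, v=20: events B2->E, B3->E, B1->T, B4->T, B6->T, B6->F; outcomes B1=T, B2=E, B3=E, B4=T, B6=T, B6=F
input #4, v=7: events B2->E, B3->E, B1->F, B5->T, B6->T, B6->T, B6->T, B6->T, B6->T, B6->T, B6->T, B6->T, B6->T, B6->T, ...; outcomes B1=F, B2=E, B3=E, B5=T, B6=T, B6=F
input #5, v=41: events B2->E, B3->S, B1->T, B4->T, B6->F; outcomes B1=T, B2=E, B3=S, B4=T, B6=F
input #6, v=17: events B2->E, B3->E, B1->F, B5->F, B6->T, B6->T, B6->T, B6->F; outcomes B1=F, B2=E, B3=E, B5=F, B6=T, B6=F
input #7, v=31: events B2->E, B3->S, B1->T, B4->T, B6->F; outcomes B1=T, B2=E, B3=S, B4=T, B6=F
together the pool reaches 10 outcomes: B1=T, B1=F, B2=E, B3=S, B3=E, B4=T, B5=T, B5=F, B6=T, B6=F
no size-1 subset reaches all 10 outcomes (best union: 6/10)
no size-2 subset reaches all 10 outcomes (best union: 9/10)
inputs {1, 2, 5} (size 3) cover everything; no size-3 subset with a lexicographically smaller index list covers all 10

Answer: 3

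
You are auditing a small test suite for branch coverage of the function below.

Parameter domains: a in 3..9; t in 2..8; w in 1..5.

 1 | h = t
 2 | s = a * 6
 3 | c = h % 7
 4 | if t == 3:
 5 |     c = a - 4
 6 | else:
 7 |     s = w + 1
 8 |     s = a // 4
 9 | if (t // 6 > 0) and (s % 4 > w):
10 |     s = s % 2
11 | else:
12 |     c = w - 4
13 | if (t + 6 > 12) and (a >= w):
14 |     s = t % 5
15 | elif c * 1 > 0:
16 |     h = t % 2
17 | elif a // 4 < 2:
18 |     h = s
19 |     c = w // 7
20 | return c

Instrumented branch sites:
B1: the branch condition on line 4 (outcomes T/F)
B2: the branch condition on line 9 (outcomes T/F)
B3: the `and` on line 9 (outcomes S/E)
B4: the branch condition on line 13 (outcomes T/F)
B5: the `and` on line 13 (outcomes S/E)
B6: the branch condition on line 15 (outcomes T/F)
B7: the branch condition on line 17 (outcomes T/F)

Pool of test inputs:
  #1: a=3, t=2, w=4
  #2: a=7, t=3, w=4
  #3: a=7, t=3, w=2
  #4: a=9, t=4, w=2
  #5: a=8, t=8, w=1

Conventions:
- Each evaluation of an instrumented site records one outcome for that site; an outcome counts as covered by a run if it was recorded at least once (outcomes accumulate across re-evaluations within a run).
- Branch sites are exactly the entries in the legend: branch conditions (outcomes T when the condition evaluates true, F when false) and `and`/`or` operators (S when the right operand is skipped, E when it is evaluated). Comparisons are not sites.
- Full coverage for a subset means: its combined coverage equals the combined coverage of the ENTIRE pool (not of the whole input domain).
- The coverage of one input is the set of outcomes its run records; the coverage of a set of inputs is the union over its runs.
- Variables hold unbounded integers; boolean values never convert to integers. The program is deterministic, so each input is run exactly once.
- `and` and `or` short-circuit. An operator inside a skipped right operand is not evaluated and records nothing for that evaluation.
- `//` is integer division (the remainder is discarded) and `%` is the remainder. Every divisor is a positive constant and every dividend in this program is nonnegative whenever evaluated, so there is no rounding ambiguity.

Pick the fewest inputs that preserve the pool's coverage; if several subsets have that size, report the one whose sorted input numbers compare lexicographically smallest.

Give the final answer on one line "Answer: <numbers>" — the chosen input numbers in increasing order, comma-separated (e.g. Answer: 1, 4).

run #1 (a=3, t=2, w=4) runs B1->F, B3->S, B2->F, B5->S, B4->F, B6->F, B7->T; records B1=F, B2=F, B3=S, B4=F, B5=S, B6=F, B7=T
run #2 (a=7, t=3, w=4) runs B1->T, B3->S, B2->F, B5->S, B4->F, B6->F, B7->T; records B1=T, B2=F, B3=S, B4=F, B5=S, B6=F, B7=T
run #3 (a=7, t=3, w=2) runs B1->T, B3->S, B2->F, B5->S, B4->F, B6->F, B7->T; records B1=T, B2=F, B3=S, B4=F, B5=S, B6=F, B7=T
run #4 (a=9, t=4, w=2) runs B1->F, B3->S, B2->F, B5->S, B4->F, B6->F, B7->F; records B1=F, B2=F, B3=S, B4=F, B5=S, B6=F, B7=F
run #5 (a=8, t=8, w=1) runs B1->F, B3->E, B2->T, B5->E, B4->T; records B1=F, B2=T, B3=E, B4=T, B5=E
pool-wide coverage (13 outcomes): B1=T, B1=F, B2=T, B2=F, B3=S, B3=E, B4=T, B4=F, B5=S, B5=E, B6=F, B7=T, B7=F
no size-1 subset reaches all 13 outcomes (best union: 7/13)
no size-2 subset reaches all 13 outcomes (best union: 12/13)
inputs {2, 4, 5} (size 3) cover everything; no size-3 subset with a lexicographically smaller index list covers all 13

Answer: 2, 4, 5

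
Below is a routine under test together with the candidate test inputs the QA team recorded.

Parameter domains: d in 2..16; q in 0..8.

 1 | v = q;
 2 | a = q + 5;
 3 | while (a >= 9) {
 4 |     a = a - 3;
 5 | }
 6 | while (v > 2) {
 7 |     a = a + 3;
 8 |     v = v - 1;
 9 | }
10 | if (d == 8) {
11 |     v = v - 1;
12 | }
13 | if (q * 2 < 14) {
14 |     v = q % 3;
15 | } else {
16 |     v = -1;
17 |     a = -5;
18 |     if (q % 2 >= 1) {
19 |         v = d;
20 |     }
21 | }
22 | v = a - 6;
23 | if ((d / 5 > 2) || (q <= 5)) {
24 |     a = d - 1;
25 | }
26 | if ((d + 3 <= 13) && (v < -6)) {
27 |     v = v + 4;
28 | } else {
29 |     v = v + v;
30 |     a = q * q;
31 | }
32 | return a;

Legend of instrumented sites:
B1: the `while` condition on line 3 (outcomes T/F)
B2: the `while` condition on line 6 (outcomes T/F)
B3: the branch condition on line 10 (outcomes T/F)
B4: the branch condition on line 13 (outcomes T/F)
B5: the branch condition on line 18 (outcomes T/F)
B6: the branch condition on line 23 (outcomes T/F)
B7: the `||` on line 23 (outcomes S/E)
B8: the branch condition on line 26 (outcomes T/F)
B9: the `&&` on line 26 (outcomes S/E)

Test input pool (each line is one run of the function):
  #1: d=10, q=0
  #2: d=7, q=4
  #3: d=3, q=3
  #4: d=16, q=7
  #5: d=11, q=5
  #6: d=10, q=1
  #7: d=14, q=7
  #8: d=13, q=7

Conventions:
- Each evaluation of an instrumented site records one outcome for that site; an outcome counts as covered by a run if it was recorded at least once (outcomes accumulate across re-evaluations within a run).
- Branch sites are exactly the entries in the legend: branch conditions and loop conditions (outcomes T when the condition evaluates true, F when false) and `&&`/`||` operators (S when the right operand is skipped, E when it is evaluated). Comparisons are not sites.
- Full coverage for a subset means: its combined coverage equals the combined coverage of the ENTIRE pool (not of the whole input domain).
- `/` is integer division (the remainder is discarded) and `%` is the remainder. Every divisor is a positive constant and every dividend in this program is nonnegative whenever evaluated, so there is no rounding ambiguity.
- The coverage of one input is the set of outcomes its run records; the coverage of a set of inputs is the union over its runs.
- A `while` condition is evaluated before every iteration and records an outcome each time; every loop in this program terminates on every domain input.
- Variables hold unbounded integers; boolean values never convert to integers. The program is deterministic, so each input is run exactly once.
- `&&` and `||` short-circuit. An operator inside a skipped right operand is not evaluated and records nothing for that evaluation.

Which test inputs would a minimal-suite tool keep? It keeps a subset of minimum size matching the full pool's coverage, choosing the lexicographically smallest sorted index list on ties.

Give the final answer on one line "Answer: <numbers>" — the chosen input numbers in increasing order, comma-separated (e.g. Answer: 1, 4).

input #1, d=10, q=0: events B1->F, B2->F, B3->F, B4->T, B7->E, B6->T, B9->E, B8->F; outcomes B1=F, B2=F, B3=F, B4=T, B6=T, B7=E, B8=F, B9=E
input #2, d=7, q=4: events B1->T, B1->F, B2->T, B2->T, B2->F, B3->F, B4->T, B7->E, B6->T, B9->E, B8->F; outcomes B1=T, B1=F, B2=T, B2=F, B3=F, B4=T, B6=T, B7=E, B8=F, B9=E
input #3, d=3, q=3: events B1->F, B2->T, B2->F, B3->F, B4->T, B7->E, B6->T, B9->E, B8->F; outcomes B1=F, B2=T, B2=F, B3=F, B4=T, B6=T, B7=E, B8=F, B9=E
input #4, d=16, q=7: events B1->T, B1->T, B1->F, B2->T, B2->T, B2->T, B2->T, B2->T, B2->F, B3->F, B4->F, B5->T, B7->S, B6->T, ...; outcomes B1=T, B1=F, B2=T, B2=F, B3=F, B4=F, B5=T, B6=T, B7=S, B8=F, B9=S
input #5, d=11, q=5: events B1->T, B1->F, B2->T, B2->T, B2->T, B2->F, B3->F, B4->T, B7->E, B6->T, B9->S, B8->F; outcomes B1=T, B1=F, B2=T, B2=F, B3=F, B4=T, B6=T, B7=E, B8=F, B9=S
input #6, d=10, q=1: events B1->F, B2->F, B3->F, B4->T, B7->E, B6->T, B9->E, B8->F; outcomes B1=F, B2=F, B3=F, B4=T, B6=T, B7=E, B8=F, B9=E
input #7, d=14, q=7: events B1->T, B1->T, B1->F, B2->T, B2->T, B2->T, B2->T, B2->T, B2->F, B3->F, B4->F, B5->T, B7->E, B6->F, ...; outcomes B1=T, B1=F, B2=T, B2=F, B3=F, B4=F, B5=T, B6=F, B7=E, B8=F, B9=S
input #8, d=13, q=7: events B1->T, B1->T, B1->F, B2->T, B2->T, B2->T, B2->T, B2->T, B2->F, B3->F, B4->F, B5->T, B7->E, B6->F, ...; outcomes B1=T, B1=F, B2=T, B2=F, B3=F, B4=F, B5=T, B6=F, B7=E, B8=F, B9=S
union over all inputs: B1=T, B1=F, B2=T, B2=F, B3=F, B4=T, B4=F, B5=T, B6=T, B6=F, B7=S, B7=E, B8=F, B9=S, B9=E (15 outcomes)
checked all size-1 subsets: none covers 15 outcomes (max 11/15)
checked all size-2 subsets: none covers 15 outcomes (max 14/15)
size 3: inputs {1, 4, 7} cover all 15 outcomes, and no lexicographically smaller subset of this size does

Answer: 1, 4, 7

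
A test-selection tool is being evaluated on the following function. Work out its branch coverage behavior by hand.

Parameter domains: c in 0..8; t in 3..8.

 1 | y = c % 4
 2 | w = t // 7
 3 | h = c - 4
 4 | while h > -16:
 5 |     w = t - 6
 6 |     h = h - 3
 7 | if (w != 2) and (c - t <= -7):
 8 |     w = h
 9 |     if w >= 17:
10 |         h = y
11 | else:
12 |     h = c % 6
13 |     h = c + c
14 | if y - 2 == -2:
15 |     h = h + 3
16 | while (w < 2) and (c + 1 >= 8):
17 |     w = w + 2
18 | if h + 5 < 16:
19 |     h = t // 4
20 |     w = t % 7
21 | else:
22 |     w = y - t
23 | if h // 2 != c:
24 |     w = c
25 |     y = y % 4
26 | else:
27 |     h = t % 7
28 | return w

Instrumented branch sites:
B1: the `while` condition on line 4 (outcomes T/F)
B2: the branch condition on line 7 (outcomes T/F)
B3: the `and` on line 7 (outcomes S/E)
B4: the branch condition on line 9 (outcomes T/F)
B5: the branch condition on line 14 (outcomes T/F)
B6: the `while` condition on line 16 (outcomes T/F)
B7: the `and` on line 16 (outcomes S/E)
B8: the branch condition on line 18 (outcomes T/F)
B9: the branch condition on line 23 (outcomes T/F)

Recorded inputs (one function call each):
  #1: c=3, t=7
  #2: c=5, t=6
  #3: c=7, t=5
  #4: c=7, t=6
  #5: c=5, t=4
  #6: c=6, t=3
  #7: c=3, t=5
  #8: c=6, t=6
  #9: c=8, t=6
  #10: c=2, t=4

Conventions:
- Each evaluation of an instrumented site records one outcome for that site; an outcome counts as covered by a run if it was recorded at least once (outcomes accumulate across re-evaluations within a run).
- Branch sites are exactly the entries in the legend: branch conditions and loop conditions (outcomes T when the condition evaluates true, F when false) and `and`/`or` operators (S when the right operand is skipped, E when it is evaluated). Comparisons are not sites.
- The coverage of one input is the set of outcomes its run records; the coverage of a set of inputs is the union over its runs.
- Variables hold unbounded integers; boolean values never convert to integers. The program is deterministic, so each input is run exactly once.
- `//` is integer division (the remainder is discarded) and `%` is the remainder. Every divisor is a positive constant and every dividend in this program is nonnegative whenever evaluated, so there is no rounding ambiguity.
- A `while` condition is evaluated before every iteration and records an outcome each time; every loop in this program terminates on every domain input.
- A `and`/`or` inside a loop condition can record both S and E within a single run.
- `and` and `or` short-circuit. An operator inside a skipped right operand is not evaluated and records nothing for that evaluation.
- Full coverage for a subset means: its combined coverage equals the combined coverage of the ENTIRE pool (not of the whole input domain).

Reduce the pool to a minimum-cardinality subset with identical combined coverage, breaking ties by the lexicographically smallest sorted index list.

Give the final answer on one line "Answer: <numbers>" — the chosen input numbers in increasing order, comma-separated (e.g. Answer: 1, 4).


input #1, c=3, t=7: events B1->T, B1->T, B1->T, B1->T, B1->T, B1->F, B3->E, B2->F, B5->F, B7->E, B6->F, B8->T, B9->T; outcomes B1=T, B1=F, B2=F, B3=E, B5=F, B6=F, B7=E, B8=T, B9=T
input #2, c=5, t=6: events B1->T, B1->T, B1->T, B1->T, B1->T, B1->T, B1->F, B3->E, B2->F, B5->F, B7->E, B6->F, B8->T, B9->T; outcomes B1=T, B1=F, B2=F, B3=E, B5=F, B6=F, B7=E, B8=T, B9=T
input #3, c=7, t=5: events B1->T, B1->T, B1->T, B1->T, B1->T, B1->T, B1->T, B1->F, B3->E, B2->F, B5->F, B7->E, B6->T, B7->E, ...; outcomes B1=T, B1=F, B2=F, B3=E, B5=F, B6=T, B6=F, B7=S, B7=E, B8=F, B9=F
input #4, c=7, t=6: events B1->T, B1->T, B1->T, B1->T, B1->T, B1->T, B1->T, B1->F, B3->E, B2->F, B5->F, B7->E, B6->T, B7->S, ...; outcomes B1=T, B1=F, B2=F, B3=E, B5=F, B6=T, B6=F, B7=S, B7=E, B8=F, B9=F
input #5, c=5, t=4: events B1->T, B1->T, B1->T, B1->T, B1->T, B1->T, B1->F, B3->E, B2->F, B5->F, B7->E, B6->F, B8->T, B9->T; outcomes B1=T, B1=F, B2=F, B3=E, B5=F, B6=F, B7=E, B8=T, B9=T
input #6, c=6, t=3: events B1->T, B1->T, B1->T, B1->T, B1->T, B1->T, B1->F, B3->E, B2->F, B5->F, B7->E, B6->F, B8->F, B9->F; outcomes B1=T, B1=F, B2=F, B3=E, B5=F, B6=F, B7=E, B8=F, B9=F
input #7, c=3, t=5: events B1->T, B1->T, B1->T, B1->T, B1->T, B1->F, B3->E, B2->F, B5->F, B7->E, B6->F, B8->T, B9->T; outcomes B1=T, B1=F, B2=F, B3=E, B5=F, B6=F, B7=E, B8=T, B9=T
input #8, c=6, t=6: events B1->T, B1->T, B1->T, B1->T, B1->T, B1->T, B1->F, B3->E, B2->F, B5->F, B7->E, B6->F, B8->F, B9->F; outcomes B1=T, B1=F, B2=F, B3=E, B5=F, B6=F, B7=E, B8=F, B9=F
input #9, c=8, t=6: events B1->T, B1->T, B1->T, B1->T, B1->T, B1->T, B1->T, B1->F, B3->E, B2->F, B5->T, B7->E, B6->T, B7->S, ...; outcomes B1=T, B1=F, B2=F, B3=E, B5=T, B6=T, B6=F, B7=S, B7=E, B8=F, B9=T
input #10, c=2, t=4: events B1->T, B1->T, B1->T, B1->T, B1->T, B1->F, B3->E, B2->F, B5->F, B7->E, B6->F, B8->T, B9->T; outcomes B1=T, B1=F, B2=F, B3=E, B5=F, B6=F, B7=E, B8=T, B9=T
union over all inputs: B1=T, B1=F, B2=F, B3=E, B5=T, B5=F, B6=T, B6=F, B7=S, B7=E, B8=T, B8=F, B9=T, B9=F (14 outcomes)
no size-1 subset reaches all 14 outcomes (best union: 11/14)
no size-2 subset reaches all 14 outcomes (best union: 13/14)
inputs {1, 3, 9} (size 3) cover everything; no size-3 subset with a lexicographically smaller index list covers all 14
Answer: 1, 3, 9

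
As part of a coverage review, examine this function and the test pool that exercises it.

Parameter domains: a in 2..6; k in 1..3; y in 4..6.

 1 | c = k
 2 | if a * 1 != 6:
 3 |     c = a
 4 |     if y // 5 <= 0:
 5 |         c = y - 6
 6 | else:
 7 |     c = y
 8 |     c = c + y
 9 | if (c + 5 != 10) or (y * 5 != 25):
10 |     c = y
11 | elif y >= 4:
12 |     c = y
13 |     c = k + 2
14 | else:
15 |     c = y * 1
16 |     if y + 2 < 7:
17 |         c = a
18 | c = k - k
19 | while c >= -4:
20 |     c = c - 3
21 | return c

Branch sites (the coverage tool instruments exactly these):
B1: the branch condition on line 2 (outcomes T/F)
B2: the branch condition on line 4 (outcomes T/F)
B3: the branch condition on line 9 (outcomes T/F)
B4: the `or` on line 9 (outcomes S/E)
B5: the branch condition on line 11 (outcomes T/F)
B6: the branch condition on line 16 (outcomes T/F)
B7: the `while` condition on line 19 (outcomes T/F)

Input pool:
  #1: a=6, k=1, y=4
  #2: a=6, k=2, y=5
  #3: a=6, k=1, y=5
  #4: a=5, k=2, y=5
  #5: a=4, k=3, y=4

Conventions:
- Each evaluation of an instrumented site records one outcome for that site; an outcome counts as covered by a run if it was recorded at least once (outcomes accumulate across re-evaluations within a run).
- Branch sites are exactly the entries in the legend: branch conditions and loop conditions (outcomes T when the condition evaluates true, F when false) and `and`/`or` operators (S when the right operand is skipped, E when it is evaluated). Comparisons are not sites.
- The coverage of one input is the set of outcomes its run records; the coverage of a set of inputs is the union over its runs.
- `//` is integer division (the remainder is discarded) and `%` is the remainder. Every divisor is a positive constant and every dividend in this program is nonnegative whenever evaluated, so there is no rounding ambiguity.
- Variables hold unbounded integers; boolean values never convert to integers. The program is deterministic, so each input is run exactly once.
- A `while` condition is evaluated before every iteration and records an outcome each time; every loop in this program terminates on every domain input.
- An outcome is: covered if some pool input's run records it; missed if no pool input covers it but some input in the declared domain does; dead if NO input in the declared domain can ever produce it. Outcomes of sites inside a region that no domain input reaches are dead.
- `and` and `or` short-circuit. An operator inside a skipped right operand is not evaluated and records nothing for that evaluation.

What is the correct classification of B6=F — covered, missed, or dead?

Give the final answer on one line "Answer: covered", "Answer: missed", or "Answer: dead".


no pool input records B6=F
checking all 45 inputs in the declared domain: B6=F is never recorded -> dead
Answer: dead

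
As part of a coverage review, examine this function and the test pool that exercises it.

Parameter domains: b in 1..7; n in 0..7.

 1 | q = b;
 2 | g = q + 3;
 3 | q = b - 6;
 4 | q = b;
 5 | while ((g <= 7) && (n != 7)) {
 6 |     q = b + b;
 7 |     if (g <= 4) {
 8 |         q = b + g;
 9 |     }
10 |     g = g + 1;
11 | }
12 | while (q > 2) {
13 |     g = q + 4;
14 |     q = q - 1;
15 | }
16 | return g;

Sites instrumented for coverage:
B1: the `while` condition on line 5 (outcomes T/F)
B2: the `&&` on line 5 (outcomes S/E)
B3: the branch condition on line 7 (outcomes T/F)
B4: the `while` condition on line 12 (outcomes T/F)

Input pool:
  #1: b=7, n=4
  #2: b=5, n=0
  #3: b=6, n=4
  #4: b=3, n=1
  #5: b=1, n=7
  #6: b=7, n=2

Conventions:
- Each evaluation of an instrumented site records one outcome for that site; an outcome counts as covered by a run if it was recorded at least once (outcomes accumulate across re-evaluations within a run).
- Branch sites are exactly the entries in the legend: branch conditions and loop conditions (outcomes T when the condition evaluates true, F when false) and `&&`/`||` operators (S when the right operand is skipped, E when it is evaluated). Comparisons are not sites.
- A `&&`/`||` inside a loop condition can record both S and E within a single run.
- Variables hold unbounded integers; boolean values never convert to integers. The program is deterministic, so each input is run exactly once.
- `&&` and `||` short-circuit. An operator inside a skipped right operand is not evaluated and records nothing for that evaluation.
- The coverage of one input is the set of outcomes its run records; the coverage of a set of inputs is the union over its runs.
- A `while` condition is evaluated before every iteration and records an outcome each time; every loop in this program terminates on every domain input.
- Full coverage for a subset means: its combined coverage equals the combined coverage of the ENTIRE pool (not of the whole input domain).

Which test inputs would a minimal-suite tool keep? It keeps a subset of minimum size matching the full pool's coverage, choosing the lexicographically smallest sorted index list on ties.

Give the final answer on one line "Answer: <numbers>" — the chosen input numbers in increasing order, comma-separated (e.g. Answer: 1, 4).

run #1 (b=7, n=4) runs B2->S, B1->F, B4->T, B4->T, B4->T, B4->T, B4->T, B4->F; records B1=F, B2=S, B4=T, B4=F
run #2 (b=5, n=0) runs B2->S, B1->F, B4->T, B4->T, B4->T, B4->F; records B1=F, B2=S, B4=T, B4=F
run #3 (b=6, n=4) runs B2->S, B1->F, B4->T, B4->T, B4->T, B4->T, B4->F; records B1=F, B2=S, B4=T, B4=F
run #4 (b=3, n=1) runs B2->E, B1->T, B3->F, B2->E, B1->T, B3->F, B2->S, B1->F, B4->T, B4->T, B4->T, B4->T, B4->F; records B1=T, B1=F, B2=S, B2=E, B3=F, B4=T, B4=F
run #5 (b=1, n=7) runs B2->E, B1->F, B4->F; records B1=F, B2=E, B4=F
run #6 (b=7, n=2) runs B2->S, B1->F, B4->T, B4->T, B4->T, B4->T, B4->T, B4->F; records B1=F, B2=S, B4=T, B4=F
pool-wide coverage (7 outcomes): B1=T, B1=F, B2=S, B2=E, B3=F, B4=T, B4=F
at size 1, {4} reaches all 7 outcomes; every lexicographically earlier size-1 subset fails

Answer: 4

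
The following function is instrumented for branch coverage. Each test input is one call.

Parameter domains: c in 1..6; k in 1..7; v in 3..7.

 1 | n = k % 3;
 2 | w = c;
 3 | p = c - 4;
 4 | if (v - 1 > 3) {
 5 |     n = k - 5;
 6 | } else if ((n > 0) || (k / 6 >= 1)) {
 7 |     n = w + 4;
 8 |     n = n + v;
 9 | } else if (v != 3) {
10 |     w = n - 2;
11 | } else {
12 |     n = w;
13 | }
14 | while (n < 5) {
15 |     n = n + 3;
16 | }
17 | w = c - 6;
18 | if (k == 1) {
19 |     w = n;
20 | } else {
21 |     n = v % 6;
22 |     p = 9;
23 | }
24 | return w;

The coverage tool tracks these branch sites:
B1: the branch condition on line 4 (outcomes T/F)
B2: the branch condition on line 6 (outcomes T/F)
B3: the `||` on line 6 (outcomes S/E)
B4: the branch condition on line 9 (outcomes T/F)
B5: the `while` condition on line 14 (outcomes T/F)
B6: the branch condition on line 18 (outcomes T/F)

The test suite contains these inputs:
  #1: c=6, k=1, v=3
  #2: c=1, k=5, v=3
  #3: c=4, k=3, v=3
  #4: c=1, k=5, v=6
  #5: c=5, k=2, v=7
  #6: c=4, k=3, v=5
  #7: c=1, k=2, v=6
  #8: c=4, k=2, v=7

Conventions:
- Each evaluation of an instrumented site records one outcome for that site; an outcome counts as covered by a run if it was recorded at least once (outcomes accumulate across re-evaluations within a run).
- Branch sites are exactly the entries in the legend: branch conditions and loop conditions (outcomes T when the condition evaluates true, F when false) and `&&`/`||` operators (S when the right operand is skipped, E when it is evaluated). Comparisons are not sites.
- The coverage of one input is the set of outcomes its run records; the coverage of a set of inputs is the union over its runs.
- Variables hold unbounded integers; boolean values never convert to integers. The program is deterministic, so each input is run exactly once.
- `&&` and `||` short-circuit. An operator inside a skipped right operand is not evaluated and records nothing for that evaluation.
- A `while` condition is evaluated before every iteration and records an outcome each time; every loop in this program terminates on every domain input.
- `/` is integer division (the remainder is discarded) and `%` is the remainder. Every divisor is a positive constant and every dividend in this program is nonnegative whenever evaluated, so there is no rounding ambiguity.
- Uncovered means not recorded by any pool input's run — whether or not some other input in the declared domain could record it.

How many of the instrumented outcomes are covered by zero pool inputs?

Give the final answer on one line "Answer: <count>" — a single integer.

run #1 (c=6, k=1, v=3) runs B1->F, B3->S, B2->T, B5->F, B6->T; records B1=F, B2=T, B3=S, B5=F, B6=T
run #2 (c=1, k=5, v=3) runs B1->F, B3->S, B2->T, B5->F, B6->F; records B1=F, B2=T, B3=S, B5=F, B6=F
run #3 (c=4, k=3, v=3) runs B1->F, B3->E, B2->F, B4->F, B5->T, B5->F, B6->F; records B1=F, B2=F, B3=E, B4=F, B5=T, B5=F, B6=F
run #4 (c=1, k=5, v=6) runs B1->T, B5->T, B5->T, B5->F, B6->F; records B1=T, B5=T, B5=F, B6=F
run #5 (c=5, k=2, v=7) runs B1->T, B5->T, B5->T, B5->T, B5->F, B6->F; records B1=T, B5=T, B5=F, B6=F
run #6 (c=4, k=3, v=5) runs B1->T, B5->T, B5->T, B5->T, B5->F, B6->F; records B1=T, B5=T, B5=F, B6=F
run #7 (c=1, k=2, v=6) runs B1->T, B5->T, B5->T, B5->T, B5->F, B6->F; records B1=T, B5=T, B5=F, B6=F
run #8 (c=4, k=2, v=7) runs B1->T, B5->T, B5->T, B5->T, B5->F, B6->F; records B1=T, B5=T, B5=F, B6=F
union over the pool: B1=T, B1=F, B2=T, B2=F, B3=S, B3=E, B4=F, B5=T, B5=F, B6=T, B6=F
uncovered (1 of 12): B4=T

Answer: 1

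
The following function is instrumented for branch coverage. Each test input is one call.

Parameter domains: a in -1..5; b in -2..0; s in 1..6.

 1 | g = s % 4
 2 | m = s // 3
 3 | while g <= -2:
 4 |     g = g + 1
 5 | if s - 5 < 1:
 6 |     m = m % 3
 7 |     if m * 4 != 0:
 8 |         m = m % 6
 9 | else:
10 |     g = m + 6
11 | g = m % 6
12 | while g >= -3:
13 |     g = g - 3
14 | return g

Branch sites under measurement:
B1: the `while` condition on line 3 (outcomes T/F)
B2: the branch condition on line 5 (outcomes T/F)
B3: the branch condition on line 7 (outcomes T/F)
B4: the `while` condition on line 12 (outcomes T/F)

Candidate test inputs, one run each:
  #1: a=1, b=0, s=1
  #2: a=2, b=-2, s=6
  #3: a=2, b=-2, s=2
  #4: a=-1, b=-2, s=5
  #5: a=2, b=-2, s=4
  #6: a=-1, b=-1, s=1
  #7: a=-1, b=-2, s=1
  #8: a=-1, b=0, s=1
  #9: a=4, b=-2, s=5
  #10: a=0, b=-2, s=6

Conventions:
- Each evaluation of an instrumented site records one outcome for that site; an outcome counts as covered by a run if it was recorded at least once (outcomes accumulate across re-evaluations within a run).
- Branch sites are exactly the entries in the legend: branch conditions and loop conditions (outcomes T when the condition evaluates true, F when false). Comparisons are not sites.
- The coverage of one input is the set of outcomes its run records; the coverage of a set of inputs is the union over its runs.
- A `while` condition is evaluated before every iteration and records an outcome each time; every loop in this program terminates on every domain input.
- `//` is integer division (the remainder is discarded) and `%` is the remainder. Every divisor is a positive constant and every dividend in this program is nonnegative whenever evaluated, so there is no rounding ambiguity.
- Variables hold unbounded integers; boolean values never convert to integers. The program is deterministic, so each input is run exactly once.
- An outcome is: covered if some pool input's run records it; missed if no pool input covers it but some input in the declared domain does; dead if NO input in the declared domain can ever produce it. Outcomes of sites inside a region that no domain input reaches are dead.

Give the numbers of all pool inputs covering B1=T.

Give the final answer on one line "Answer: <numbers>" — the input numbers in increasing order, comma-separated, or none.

input #1 (a=1, b=0, s=1): never hits B1=T
input #2 (a=2, b=-2, s=6): never hits B1=T
input #3 (a=2, b=-2, s=2): never hits B1=T
input #4 (a=-1, b=-2, s=5): never hits B1=T
input #5 (a=2, b=-2, s=4): never hits B1=T
input #6 (a=-1, b=-1, s=1): never hits B1=T
input #7 (a=-1, b=-2, s=1): never hits B1=T
input #8 (a=-1, b=0, s=1): never hits B1=T
input #9 (a=4, b=-2, s=5): never hits B1=T
input #10 (a=0, b=-2, s=6): never hits B1=T

Answer: none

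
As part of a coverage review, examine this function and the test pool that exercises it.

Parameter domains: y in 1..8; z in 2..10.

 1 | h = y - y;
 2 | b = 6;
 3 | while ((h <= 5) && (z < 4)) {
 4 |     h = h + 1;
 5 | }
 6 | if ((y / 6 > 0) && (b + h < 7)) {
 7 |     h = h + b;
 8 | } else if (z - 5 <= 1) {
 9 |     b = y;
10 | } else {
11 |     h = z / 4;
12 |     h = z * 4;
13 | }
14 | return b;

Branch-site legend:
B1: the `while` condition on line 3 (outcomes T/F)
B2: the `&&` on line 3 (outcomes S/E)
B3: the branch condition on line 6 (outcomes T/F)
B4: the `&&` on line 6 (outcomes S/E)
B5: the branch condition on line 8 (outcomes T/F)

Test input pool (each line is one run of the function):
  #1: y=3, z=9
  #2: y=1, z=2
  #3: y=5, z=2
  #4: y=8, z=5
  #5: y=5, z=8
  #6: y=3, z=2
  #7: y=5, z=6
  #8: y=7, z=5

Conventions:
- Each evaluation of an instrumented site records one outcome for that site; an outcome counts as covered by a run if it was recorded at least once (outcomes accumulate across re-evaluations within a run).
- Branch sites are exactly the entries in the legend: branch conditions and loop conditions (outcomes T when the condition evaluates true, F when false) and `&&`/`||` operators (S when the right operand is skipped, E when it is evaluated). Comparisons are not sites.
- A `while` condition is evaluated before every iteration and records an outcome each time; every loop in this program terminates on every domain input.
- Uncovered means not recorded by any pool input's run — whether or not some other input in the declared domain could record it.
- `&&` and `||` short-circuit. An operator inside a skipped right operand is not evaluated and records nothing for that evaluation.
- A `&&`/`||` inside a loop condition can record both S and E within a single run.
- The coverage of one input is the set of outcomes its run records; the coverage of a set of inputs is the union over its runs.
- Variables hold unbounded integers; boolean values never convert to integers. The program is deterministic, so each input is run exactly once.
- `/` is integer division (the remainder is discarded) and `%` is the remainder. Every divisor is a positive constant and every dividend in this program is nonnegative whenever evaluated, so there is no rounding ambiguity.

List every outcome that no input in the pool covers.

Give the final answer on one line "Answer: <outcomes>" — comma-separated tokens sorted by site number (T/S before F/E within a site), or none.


test 1 (y=3, z=9) fires B2->E, B1->F, B4->S, B3->F, B5->F; hits B1=F, B2=E, B3=F, B4=S, B5=F
test 2 (y=1, z=2) fires B2->E, B1->T, B2->E, B1->T, B2->E, B1->T, B2->E, B1->T, B2->E, B1->T, B2->E, B1->T, B2->S, B1->F, ...; hits B1=T, B1=F, B2=S, B2=E, B3=F, B4=S, B5=T
test 3 (y=5, z=2) fires B2->E, B1->T, B2->E, B1->T, B2->E, B1->T, B2->E, B1->T, B2->E, B1->T, B2->E, B1->T, B2->S, B1->F, ...; hits B1=T, B1=F, B2=S, B2=E, B3=F, B4=S, B5=T
test 4 (y=8, z=5) fires B2->E, B1->F, B4->E, B3->T; hits B1=F, B2=E, B3=T, B4=E
test 5 (y=5, z=8) fires B2->E, B1->F, B4->S, B3->F, B5->F; hits B1=F, B2=E, B3=F, B4=S, B5=F
test 6 (y=3, z=2) fires B2->E, B1->T, B2->E, B1->T, B2->E, B1->T, B2->E, B1->T, B2->E, B1->T, B2->E, B1->T, B2->S, B1->F, ...; hits B1=T, B1=F, B2=S, B2=E, B3=F, B4=S, B5=T
test 7 (y=5, z=6) fires B2->E, B1->F, B4->S, B3->F, B5->T; hits B1=F, B2=E, B3=F, B4=S, B5=T
test 8 (y=7, z=5) fires B2->E, B1->F, B4->E, B3->T; hits B1=F, B2=E, B3=T, B4=E
union over the pool: B1=T, B1=F, B2=S, B2=E, B3=T, B3=F, B4=S, B4=E, B5=T, B5=F
uncovered (0 of 10): none
Answer: none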